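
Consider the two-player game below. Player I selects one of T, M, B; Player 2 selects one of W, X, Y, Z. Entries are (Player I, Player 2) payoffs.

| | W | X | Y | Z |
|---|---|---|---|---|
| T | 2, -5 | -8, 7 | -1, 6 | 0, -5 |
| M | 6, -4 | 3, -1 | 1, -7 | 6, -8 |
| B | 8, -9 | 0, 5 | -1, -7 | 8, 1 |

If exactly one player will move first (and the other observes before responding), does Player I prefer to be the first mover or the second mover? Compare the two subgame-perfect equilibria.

second

If Player I leads: Player 2's best replies are T→X, M→X, B→X; Player I's induced payoffs -8, 3, 0; outcome (M, X), payoffs (3, -1).
If Player 2 leads: Player I's best replies are W→B, X→M, Y→M, Z→B; Player 2's induced payoffs -9, -1, -7, 1; outcome (B, Z), payoffs (8, 1).
Player I gets 3 moving first and 8 moving second, so Player I prefers to move second.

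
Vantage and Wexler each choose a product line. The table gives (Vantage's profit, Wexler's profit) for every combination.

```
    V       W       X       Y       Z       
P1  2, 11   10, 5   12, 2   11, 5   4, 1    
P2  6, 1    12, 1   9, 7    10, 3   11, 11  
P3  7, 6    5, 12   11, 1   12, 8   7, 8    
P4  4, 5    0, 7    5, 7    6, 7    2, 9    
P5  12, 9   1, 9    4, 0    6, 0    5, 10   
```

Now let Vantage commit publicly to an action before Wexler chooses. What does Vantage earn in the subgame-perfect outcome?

Solve by backward induction (Vantage leads).
- P1 → Wexler plays V (best of 11, 5, 2, 5, 1); Vantage gets 2.
- P2 → Wexler plays Z (best of 1, 1, 7, 3, 11); Vantage gets 11.
- P3 → Wexler plays W (best of 6, 12, 1, 8, 8); Vantage gets 5.
- P4 → Wexler plays Z (best of 5, 7, 7, 7, 9); Vantage gets 2.
- P5 → Wexler plays Z (best of 9, 9, 0, 0, 10); Vantage gets 5.
Vantage's induced payoffs are 2, 11, 5, 2, 5, so Vantage commits to P2. Subgame-perfect outcome: (P2, Z) with payoffs (11, 11).

11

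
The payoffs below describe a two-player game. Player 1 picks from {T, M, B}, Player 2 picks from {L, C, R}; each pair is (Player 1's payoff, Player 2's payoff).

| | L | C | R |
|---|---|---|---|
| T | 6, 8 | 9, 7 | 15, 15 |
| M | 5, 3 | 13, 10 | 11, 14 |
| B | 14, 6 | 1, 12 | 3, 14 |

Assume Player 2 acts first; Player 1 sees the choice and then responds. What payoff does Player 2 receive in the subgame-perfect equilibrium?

Player 1 best-responds to each possible Player 2 move:
- L → Player 1 plays B (best of 6, 5, 14); Player 2 gets 6.
- C → Player 1 plays M (best of 9, 13, 1); Player 2 gets 10.
- R → Player 1 plays T (best of 15, 11, 3); Player 2 gets 15.
Player 2's induced payoffs are 6, 10, 15, so Player 2 commits to R. Subgame-perfect outcome: (T, R) with payoffs (15, 15).

15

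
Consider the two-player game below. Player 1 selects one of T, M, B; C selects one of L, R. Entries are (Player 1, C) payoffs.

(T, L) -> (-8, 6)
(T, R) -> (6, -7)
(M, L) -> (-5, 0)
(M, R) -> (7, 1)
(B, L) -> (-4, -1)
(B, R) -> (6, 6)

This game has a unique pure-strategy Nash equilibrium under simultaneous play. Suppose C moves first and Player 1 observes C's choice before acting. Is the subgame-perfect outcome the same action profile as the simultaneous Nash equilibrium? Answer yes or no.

Player 1 best-responds to each possible C move:
- L: Player 1 compares -8, -5, -4 and picks B; C would get -1.
- R: Player 1 compares 6, 7, 6 and picks M; C would get 1.
Maximizing over -1, 1, C chooses R. Subgame-perfect outcome: (M, R) with payoffs (7, 1).
Under simultaneous play:
Player 1's best replies: L→B; R→M.
C's best replies: T→L; M→R; B→R.
Only (M, R) has each player best-responding; Nash payoffs (7, 1).
Sequential outcome (M, R) coincides with the Nash profile (M, R).

yes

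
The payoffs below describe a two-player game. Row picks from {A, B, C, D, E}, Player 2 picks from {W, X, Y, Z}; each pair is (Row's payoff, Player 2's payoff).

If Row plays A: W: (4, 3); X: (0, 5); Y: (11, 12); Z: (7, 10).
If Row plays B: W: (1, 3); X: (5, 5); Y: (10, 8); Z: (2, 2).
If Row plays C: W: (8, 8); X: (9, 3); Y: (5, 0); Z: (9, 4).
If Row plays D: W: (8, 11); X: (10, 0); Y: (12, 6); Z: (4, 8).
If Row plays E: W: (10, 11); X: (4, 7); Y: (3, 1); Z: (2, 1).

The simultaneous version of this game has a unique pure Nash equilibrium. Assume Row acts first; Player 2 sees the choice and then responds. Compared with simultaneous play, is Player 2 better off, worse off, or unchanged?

better off

Player 2 best-responds to each possible Row move:
- A: BR = Y, leader payoff 11.
- B: BR = Y, leader payoff 10.
- C: BR = W, leader payoff 8.
- D: BR = W, leader payoff 8.
- E: BR = W, leader payoff 10.
Among 11, 10, 8, 8, 10, the best is 11 at A. Subgame-perfect outcome: (A, Y) with payoffs (11, 12).
For the simultaneous game, intersect best replies.
Row's best replies: W→E; X→D; Y→D; Z→C.
Player 2's best replies: A→Y; B→Y; C→W; D→W; E→W.
The unique mutual best reply is (E, W), giving (10, 11).
Player 2 earns 12 sequentially versus 11 at the Nash outcome: better off.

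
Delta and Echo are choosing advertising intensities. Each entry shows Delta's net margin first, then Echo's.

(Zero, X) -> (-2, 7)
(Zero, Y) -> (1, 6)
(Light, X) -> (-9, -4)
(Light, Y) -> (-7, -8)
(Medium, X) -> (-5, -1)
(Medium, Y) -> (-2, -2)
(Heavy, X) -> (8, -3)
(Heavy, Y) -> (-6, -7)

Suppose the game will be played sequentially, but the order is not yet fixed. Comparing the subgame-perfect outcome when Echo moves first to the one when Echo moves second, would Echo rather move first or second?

If Delta leads: Echo's best replies are Zero→X, Light→X, Medium→X, Heavy→X; Delta's induced payoffs -2, -9, -5, 8; outcome (Heavy, X), payoffs (8, -3).
If Echo leads: Delta's best replies are X→Heavy, Y→Zero; Echo's induced payoffs -3, 6; outcome (Zero, Y), payoffs (1, 6).
Echo gets 6 moving first and -3 moving second, so Echo prefers to move first.

first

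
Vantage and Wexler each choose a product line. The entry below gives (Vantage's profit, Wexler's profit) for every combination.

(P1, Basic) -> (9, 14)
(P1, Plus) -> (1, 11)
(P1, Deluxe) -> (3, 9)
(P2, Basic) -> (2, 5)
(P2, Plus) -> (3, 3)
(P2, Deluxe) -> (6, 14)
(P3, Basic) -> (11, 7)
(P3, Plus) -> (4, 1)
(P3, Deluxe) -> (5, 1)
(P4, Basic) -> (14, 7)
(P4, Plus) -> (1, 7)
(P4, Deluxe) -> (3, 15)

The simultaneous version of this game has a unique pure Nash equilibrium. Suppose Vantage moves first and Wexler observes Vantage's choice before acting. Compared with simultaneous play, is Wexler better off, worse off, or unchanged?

worse off

Backward induction with Vantage moving first.
- P1 → Wexler plays Basic (best of 14, 11, 9); Vantage gets 9.
- P2 → Wexler plays Deluxe (best of 5, 3, 14); Vantage gets 6.
- P3 → Wexler plays Basic (best of 7, 1, 1); Vantage gets 11.
- P4 → Wexler plays Deluxe (best of 7, 7, 15); Vantage gets 3.
Among 9, 6, 11, 3, the best is 11 at P3. Subgame-perfect outcome: (P3, Basic) with payoffs (11, 7).
Under simultaneous play:
Vantage's best replies: Basic→P4; Plus→P3; Deluxe→P2.
Wexler's best replies: P1→Basic; P2→Deluxe; P3→Basic; P4→Deluxe.
Only (P2, Deluxe) has each player best-responding; Nash payoffs (6, 14).
Wexler earns 7 sequentially versus 14 at the Nash outcome: worse off.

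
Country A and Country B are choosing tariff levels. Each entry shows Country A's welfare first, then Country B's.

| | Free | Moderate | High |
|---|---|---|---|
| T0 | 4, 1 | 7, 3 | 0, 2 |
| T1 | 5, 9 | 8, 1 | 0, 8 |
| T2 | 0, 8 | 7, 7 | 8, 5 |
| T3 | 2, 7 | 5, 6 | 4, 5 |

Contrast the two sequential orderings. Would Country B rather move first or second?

first

If Country A leads: Country B's best replies are T0→Moderate, T1→Free, T2→Free, T3→Free; Country A's induced payoffs 7, 5, 0, 2; outcome (T0, Moderate), payoffs (7, 3).
If Country B leads: Country A's best replies are Free→T1, Moderate→T1, High→T2; Country B's induced payoffs 9, 1, 5; outcome (T1, Free), payoffs (5, 9).
Country B gets 9 moving first and 3 moving second, so Country B prefers to move first.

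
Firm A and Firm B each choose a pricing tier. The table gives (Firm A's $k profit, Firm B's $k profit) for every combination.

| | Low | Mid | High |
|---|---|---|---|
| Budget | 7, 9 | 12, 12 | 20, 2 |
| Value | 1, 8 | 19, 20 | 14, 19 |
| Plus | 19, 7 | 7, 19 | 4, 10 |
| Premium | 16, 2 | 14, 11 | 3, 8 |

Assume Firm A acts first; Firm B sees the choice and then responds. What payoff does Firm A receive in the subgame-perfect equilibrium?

Firm B best-responds to each possible Firm A move:
- Budget → Firm B plays Mid (best of 9, 12, 2); Firm A gets 12.
- Value → Firm B plays Mid (best of 8, 20, 19); Firm A gets 19.
- Plus → Firm B plays Mid (best of 7, 19, 10); Firm A gets 7.
- Premium → Firm B plays Mid (best of 2, 11, 8); Firm A gets 14.
Maximizing over 12, 19, 7, 14, Firm A chooses Value. Subgame-perfect outcome: (Value, Mid) with payoffs (19, 20).

19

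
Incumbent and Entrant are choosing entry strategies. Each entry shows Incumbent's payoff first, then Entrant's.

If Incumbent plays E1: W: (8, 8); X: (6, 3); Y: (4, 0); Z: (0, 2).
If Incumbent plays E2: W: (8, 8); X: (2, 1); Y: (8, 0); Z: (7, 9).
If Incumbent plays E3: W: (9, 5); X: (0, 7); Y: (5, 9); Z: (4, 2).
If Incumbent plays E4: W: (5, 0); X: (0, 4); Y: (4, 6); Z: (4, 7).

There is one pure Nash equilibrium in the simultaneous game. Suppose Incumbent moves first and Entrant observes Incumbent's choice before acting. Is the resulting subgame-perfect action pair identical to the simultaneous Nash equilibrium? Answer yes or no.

no

Entrant best-responds to each possible Incumbent move:
- E1 → Entrant plays W (best of 8, 3, 0, 2); Incumbent gets 8.
- E2 → Entrant plays Z (best of 8, 1, 0, 9); Incumbent gets 7.
- E3 → Entrant plays Y (best of 5, 7, 9, 2); Incumbent gets 5.
- E4 → Entrant plays Z (best of 0, 4, 6, 7); Incumbent gets 4.
Maximizing over 8, 7, 5, 4, Incumbent chooses E1. Subgame-perfect outcome: (E1, W) with payoffs (8, 8).
Under simultaneous play:
Incumbent's best replies: W→E3; X→E1; Y→E2; Z→E2.
Entrant's best replies: E1→W; E2→Z; E3→Y; E4→Z.
The unique mutual best reply is (E2, Z), giving (7, 9).
Sequential outcome (E1, W) differs from the Nash profile (E2, Z).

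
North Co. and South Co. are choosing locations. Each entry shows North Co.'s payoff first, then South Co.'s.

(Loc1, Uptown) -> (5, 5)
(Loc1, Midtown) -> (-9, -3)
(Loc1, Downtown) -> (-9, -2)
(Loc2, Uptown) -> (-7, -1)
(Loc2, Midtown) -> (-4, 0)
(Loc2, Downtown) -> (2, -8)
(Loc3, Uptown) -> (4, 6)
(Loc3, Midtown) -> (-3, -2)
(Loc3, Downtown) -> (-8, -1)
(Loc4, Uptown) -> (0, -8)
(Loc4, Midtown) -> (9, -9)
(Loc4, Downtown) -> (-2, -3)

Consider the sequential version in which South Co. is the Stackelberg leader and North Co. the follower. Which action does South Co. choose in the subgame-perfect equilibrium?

Uptown

Work backward from North Co.'s decision.
- Uptown → North Co. plays Loc1 (best of 5, -7, 4, 0); South Co. gets 5.
- Midtown → North Co. plays Loc4 (best of -9, -4, -3, 9); South Co. gets -9.
- Downtown → North Co. plays Loc2 (best of -9, 2, -8, -2); South Co. gets -8.
Among 5, -9, -8, the best is 5 at Uptown. Subgame-perfect outcome: (Loc1, Uptown) with payoffs (5, 5).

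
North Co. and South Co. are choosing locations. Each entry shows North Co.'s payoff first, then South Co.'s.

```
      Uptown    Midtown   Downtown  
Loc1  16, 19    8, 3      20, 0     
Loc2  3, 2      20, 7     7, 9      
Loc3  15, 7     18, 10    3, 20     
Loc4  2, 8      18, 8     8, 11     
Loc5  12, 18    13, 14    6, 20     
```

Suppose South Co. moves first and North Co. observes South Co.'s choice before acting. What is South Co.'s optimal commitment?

Uptown

Backward induction with South Co. moving first.
- Uptown: BR = Loc1, leader payoff 19.
- Midtown: BR = Loc2, leader payoff 7.
- Downtown: BR = Loc1, leader payoff 0.
South Co.'s induced payoffs are 19, 7, 0, so South Co. commits to Uptown. Subgame-perfect outcome: (Loc1, Uptown) with payoffs (16, 19).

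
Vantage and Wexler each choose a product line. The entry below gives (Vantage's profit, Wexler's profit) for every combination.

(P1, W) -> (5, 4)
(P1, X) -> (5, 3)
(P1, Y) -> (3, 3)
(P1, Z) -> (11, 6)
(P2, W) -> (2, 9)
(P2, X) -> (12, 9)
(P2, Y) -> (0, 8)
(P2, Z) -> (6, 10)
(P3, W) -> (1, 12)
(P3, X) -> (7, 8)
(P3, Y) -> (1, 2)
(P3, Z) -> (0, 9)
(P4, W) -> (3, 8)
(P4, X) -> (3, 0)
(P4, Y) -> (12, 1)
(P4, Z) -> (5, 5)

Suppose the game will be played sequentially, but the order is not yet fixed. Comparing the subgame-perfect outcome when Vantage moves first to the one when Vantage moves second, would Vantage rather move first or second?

If Vantage leads: Wexler's best replies are P1→Z, P2→Z, P3→W, P4→W; Vantage's induced payoffs 11, 6, 1, 3; outcome (P1, Z), payoffs (11, 6).
If Wexler leads: Vantage's best replies are W→P1, X→P2, Y→P4, Z→P1; Wexler's induced payoffs 4, 9, 1, 6; outcome (P2, X), payoffs (12, 9).
Vantage gets 11 moving first and 12 moving second, so Vantage prefers to move second.

second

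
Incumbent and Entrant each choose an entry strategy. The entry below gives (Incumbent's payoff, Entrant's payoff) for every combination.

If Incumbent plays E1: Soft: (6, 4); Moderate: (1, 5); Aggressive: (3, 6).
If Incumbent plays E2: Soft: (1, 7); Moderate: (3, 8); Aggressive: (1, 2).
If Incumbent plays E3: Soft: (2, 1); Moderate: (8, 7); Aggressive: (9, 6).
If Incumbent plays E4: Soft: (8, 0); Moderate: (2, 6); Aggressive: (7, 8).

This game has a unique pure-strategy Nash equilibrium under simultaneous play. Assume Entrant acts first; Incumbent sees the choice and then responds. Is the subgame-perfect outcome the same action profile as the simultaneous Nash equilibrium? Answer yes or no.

Incumbent best-responds to each possible Entrant move:
- Soft: BR = E4, leader payoff 0.
- Moderate: BR = E3, leader payoff 7.
- Aggressive: BR = E3, leader payoff 6.
Entrant's induced payoffs are 0, 7, 6, so Entrant commits to Moderate. Subgame-perfect outcome: (E3, Moderate) with payoffs (8, 7).
For the simultaneous game, intersect best replies.
Incumbent's best replies: Soft→E4; Moderate→E3; Aggressive→E3.
Entrant's best replies: E1→Aggressive; E2→Moderate; E3→Moderate; E4→Aggressive.
Only (E3, Moderate) has each player best-responding; Nash payoffs (8, 7).
Sequential outcome (E3, Moderate) coincides with the Nash profile (E3, Moderate).

yes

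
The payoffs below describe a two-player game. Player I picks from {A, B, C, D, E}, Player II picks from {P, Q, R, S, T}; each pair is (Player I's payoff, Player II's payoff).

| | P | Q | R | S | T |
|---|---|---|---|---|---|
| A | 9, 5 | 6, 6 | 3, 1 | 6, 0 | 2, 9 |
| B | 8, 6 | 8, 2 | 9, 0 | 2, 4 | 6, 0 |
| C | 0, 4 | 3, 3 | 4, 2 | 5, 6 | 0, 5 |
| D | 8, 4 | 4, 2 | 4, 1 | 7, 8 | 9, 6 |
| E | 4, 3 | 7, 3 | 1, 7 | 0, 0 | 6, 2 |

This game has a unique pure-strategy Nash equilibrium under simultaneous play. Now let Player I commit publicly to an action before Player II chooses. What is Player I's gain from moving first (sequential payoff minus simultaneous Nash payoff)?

1

Player II best-responds to each possible Player I move:
- A: Player II compares 5, 6, 1, 0, 9 and picks T; Player I would get 2.
- B: Player II compares 6, 2, 0, 4, 0 and picks P; Player I would get 8.
- C: Player II compares 4, 3, 2, 6, 5 and picks S; Player I would get 5.
- D: Player II compares 4, 2, 1, 8, 6 and picks S; Player I would get 7.
- E: Player II compares 3, 3, 7, 0, 2 and picks R; Player I would get 1.
Among 2, 8, 5, 7, 1, the best is 8 at B. Subgame-perfect outcome: (B, P) with payoffs (8, 6).
Now find the simultaneous Nash equilibrium.
Player I's best replies: P→A; Q→B; R→B; S→D; T→D.
Player II's best replies: A→T; B→P; C→S; D→S; E→R.
The unique mutual best reply is (D, S), giving (7, 8).
Player I's commitment gain: 8 − 7 = 1.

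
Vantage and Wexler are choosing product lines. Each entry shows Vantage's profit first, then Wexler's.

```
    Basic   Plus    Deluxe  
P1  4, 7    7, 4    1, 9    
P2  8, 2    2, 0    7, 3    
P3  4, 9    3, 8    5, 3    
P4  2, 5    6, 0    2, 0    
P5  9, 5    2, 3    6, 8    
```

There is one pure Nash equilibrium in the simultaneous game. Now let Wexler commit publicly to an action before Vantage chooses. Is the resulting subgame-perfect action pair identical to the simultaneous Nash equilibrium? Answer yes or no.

Vantage best-responds to each possible Wexler move:
- Basic: Vantage compares 4, 8, 4, 2, 9 and picks P5; Wexler would get 5.
- Plus: Vantage compares 7, 2, 3, 6, 2 and picks P1; Wexler would get 4.
- Deluxe: Vantage compares 1, 7, 5, 2, 6 and picks P2; Wexler would get 3.
Maximizing over 5, 4, 3, Wexler chooses Basic. Subgame-perfect outcome: (P5, Basic) with payoffs (9, 5).
For the simultaneous game, intersect best replies.
Vantage's best replies: Basic→P5; Plus→P1; Deluxe→P2.
Wexler's best replies: P1→Deluxe; P2→Deluxe; P3→Basic; P4→Basic; P5→Deluxe.
Only (P2, Deluxe) has each player best-responding; Nash payoffs (7, 3).
Sequential outcome (P5, Basic) differs from the Nash profile (P2, Deluxe).

no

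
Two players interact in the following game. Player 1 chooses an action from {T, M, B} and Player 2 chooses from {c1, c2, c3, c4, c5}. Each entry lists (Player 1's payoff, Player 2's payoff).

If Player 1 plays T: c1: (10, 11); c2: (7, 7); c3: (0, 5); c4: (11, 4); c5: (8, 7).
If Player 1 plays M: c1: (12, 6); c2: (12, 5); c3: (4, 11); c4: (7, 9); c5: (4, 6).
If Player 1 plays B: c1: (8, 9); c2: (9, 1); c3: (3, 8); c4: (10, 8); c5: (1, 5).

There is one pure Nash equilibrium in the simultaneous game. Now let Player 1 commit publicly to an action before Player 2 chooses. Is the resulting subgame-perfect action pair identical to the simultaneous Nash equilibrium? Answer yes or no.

Player 2 best-responds to each possible Player 1 move:
- T → Player 2 plays c1 (best of 11, 7, 5, 4, 7); Player 1 gets 10.
- M → Player 2 plays c3 (best of 6, 5, 11, 9, 6); Player 1 gets 4.
- B → Player 2 plays c1 (best of 9, 1, 8, 8, 5); Player 1 gets 8.
Among 10, 4, 8, the best is 10 at T. Subgame-perfect outcome: (T, c1) with payoffs (10, 11).
Now find the simultaneous Nash equilibrium.
Player 1's best replies: c1→M; c2→M; c3→M; c4→T; c5→T.
Player 2's best replies: T→c1; M→c3; B→c1.
The unique mutual best reply is (M, c3), giving (4, 11).
Sequential outcome (T, c1) differs from the Nash profile (M, c3).

no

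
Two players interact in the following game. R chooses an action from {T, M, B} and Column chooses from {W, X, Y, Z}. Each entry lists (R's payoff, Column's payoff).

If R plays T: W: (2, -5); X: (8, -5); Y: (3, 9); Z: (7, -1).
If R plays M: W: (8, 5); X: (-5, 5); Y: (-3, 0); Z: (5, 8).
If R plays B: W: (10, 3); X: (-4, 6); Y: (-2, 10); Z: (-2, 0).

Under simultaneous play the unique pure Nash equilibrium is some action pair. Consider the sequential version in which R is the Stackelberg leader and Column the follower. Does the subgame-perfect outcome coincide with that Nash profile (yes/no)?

no

Backward induction with R moving first.
- T → Column plays Y (best of -5, -5, 9, -1); R gets 3.
- M → Column plays Z (best of 5, 5, 0, 8); R gets 5.
- B → Column plays Y (best of 3, 6, 10, 0); R gets -2.
Maximizing over 3, 5, -2, R chooses M. Subgame-perfect outcome: (M, Z) with payoffs (5, 8).
For the simultaneous game, intersect best replies.
R's best replies: W→B; X→T; Y→T; Z→T.
Column's best replies: T→Y; M→Z; B→Y.
Only (T, Y) has each player best-responding; Nash payoffs (3, 9).
Sequential outcome (M, Z) differs from the Nash profile (T, Y).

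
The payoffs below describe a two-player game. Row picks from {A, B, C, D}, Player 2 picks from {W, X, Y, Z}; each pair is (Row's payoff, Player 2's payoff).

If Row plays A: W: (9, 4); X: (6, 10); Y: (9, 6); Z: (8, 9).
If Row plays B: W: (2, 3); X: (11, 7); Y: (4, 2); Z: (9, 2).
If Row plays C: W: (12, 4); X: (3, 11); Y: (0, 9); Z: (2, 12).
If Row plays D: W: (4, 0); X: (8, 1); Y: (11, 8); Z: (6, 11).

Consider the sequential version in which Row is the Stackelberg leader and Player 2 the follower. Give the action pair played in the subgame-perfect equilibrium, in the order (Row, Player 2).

Player 2 best-responds to each possible Row move:
- A: BR = X, leader payoff 6.
- B: BR = X, leader payoff 11.
- C: BR = Z, leader payoff 2.
- D: BR = Z, leader payoff 6.
Maximizing over 6, 11, 2, 6, Row chooses B. Subgame-perfect outcome: (B, X) with payoffs (11, 7).

(B, X)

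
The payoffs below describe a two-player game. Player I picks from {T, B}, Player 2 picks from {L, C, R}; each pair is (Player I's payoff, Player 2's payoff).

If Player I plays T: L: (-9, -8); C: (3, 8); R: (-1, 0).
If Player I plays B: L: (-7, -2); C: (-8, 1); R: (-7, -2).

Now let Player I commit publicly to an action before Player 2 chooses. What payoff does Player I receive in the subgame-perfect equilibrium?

Player 2 best-responds to each possible Player I move:
- T: Player 2 compares -8, 8, 0 and picks C; Player I would get 3.
- B: Player 2 compares -2, 1, -2 and picks C; Player I would get -8.
Maximizing over 3, -8, Player I chooses T. Subgame-perfect outcome: (T, C) with payoffs (3, 8).

3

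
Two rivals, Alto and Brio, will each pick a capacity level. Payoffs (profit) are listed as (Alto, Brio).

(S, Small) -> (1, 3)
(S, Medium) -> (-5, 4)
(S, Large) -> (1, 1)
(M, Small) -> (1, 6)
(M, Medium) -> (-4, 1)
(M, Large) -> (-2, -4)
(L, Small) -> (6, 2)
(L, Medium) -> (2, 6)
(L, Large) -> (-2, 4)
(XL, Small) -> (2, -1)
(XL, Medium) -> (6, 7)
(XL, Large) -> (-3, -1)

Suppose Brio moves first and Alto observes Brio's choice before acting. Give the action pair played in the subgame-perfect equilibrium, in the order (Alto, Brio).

(XL, Medium)

Solve by backward induction (Brio leads).
- Small → Alto plays L (best of 1, 1, 6, 2); Brio gets 2.
- Medium → Alto plays XL (best of -5, -4, 2, 6); Brio gets 7.
- Large → Alto plays S (best of 1, -2, -2, -3); Brio gets 1.
Brio's induced payoffs are 2, 7, 1, so Brio commits to Medium. Subgame-perfect outcome: (XL, Medium) with payoffs (6, 7).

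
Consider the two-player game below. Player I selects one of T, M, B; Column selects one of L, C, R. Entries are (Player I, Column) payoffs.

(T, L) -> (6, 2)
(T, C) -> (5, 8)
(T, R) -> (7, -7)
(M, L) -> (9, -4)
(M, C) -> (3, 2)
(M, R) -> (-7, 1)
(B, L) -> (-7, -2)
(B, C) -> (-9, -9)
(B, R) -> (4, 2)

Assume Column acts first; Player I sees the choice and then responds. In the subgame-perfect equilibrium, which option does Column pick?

C

Solve by backward induction (Column leads).
- L: Player I compares 6, 9, -7 and picks M; Column would get -4.
- C: Player I compares 5, 3, -9 and picks T; Column would get 8.
- R: Player I compares 7, -7, 4 and picks T; Column would get -7.
Column's induced payoffs are -4, 8, -7, so Column commits to C. Subgame-perfect outcome: (T, C) with payoffs (5, 8).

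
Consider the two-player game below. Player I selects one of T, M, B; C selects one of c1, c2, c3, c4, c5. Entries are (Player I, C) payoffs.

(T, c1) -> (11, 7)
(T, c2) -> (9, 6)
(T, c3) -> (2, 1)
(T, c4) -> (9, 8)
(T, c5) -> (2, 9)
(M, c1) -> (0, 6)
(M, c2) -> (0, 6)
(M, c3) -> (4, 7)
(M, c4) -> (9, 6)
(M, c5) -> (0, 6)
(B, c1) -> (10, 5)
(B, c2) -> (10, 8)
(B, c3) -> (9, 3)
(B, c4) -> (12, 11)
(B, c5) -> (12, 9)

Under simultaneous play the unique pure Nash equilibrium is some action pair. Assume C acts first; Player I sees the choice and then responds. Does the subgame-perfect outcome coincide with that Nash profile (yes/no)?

yes

Work backward from Player I's decision.
- c1: Player I compares 11, 0, 10 and picks T; C would get 7.
- c2: Player I compares 9, 0, 10 and picks B; C would get 8.
- c3: Player I compares 2, 4, 9 and picks B; C would get 3.
- c4: Player I compares 9, 9, 12 and picks B; C would get 11.
- c5: Player I compares 2, 0, 12 and picks B; C would get 9.
Among 7, 8, 3, 11, 9, the best is 11 at c4. Subgame-perfect outcome: (B, c4) with payoffs (12, 11).
Under simultaneous play:
Player I's best replies: c1→T; c2→B; c3→B; c4→B; c5→B.
C's best replies: T→c5; M→c3; B→c4.
The unique mutual best reply is (B, c4), giving (12, 11).
Sequential outcome (B, c4) coincides with the Nash profile (B, c4).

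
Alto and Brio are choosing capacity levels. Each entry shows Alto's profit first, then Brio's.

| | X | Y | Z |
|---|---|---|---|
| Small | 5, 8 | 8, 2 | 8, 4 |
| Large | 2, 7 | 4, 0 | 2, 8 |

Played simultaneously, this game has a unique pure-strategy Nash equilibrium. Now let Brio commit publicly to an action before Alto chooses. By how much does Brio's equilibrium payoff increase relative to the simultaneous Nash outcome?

Solve by backward induction (Brio leads).
- X → Alto plays Small (best of 5, 2); Brio gets 8.
- Y → Alto plays Small (best of 8, 4); Brio gets 2.
- Z → Alto plays Small (best of 8, 2); Brio gets 4.
Brio's induced payoffs are 8, 2, 4, so Brio commits to X. Subgame-perfect outcome: (Small, X) with payoffs (5, 8).
Under simultaneous play:
Alto's best replies: X→Small; Y→Small; Z→Small.
Brio's best replies: Small→X; Large→Z.
The unique mutual best reply is (Small, X), giving (5, 8).
Brio's commitment gain: 8 − 8 = 0.

0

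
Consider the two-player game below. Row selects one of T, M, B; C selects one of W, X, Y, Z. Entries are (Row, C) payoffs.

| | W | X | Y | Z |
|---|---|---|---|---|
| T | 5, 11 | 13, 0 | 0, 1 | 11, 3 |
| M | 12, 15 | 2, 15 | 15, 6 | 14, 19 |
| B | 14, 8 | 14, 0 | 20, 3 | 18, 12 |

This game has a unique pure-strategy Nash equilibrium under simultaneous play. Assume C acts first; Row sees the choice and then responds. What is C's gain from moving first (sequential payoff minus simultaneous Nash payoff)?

0

Backward induction with C moving first.
- W: BR = B, leader payoff 8.
- X: BR = B, leader payoff 0.
- Y: BR = B, leader payoff 3.
- Z: BR = B, leader payoff 12.
Among 8, 0, 3, 12, the best is 12 at Z. Subgame-perfect outcome: (B, Z) with payoffs (18, 12).
Now find the simultaneous Nash equilibrium.
Row's best replies: W→B; X→B; Y→B; Z→B.
C's best replies: T→W; M→Z; B→Z.
The unique mutual best reply is (B, Z), giving (18, 12).
C's commitment gain: 12 − 12 = 0.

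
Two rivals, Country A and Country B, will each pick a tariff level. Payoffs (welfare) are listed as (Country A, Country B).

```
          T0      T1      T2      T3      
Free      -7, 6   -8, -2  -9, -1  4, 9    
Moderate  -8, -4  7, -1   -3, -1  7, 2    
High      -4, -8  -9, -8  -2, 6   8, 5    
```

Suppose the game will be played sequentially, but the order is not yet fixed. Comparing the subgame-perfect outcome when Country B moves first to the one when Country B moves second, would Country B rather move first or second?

first

If Country A leads: Country B's best replies are Free→T3, Moderate→T3, High→T2; Country A's induced payoffs 4, 7, -2; outcome (Moderate, T3), payoffs (7, 2).
If Country B leads: Country A's best replies are T0→High, T1→Moderate, T2→High, T3→High; Country B's induced payoffs -8, -1, 6, 5; outcome (High, T2), payoffs (-2, 6).
Country B gets 6 moving first and 2 moving second, so Country B prefers to move first.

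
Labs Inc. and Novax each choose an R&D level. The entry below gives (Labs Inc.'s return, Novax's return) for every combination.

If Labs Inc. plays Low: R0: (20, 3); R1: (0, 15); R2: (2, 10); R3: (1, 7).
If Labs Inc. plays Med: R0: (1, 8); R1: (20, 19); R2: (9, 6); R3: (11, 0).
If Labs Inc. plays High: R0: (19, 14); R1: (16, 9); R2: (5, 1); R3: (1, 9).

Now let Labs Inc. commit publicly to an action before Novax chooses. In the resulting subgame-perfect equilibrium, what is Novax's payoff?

19

Work backward from Novax's decision.
- Low: Novax compares 3, 15, 10, 7 and picks R1; Labs Inc. would get 0.
- Med: Novax compares 8, 19, 6, 0 and picks R1; Labs Inc. would get 20.
- High: Novax compares 14, 9, 1, 9 and picks R0; Labs Inc. would get 19.
Maximizing over 0, 20, 19, Labs Inc. chooses Med. Subgame-perfect outcome: (Med, R1) with payoffs (20, 19).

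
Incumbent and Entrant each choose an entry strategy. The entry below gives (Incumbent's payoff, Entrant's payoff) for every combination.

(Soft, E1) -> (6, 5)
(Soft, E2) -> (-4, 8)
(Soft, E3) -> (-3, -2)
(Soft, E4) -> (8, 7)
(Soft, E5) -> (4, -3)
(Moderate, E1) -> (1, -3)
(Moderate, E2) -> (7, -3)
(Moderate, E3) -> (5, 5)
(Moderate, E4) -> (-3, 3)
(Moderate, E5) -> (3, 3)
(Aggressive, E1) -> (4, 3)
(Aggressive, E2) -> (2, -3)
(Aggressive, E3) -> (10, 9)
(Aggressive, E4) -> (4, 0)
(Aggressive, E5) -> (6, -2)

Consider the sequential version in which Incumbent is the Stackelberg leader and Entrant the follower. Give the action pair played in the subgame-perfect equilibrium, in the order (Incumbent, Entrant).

Backward induction with Incumbent moving first.
- Soft: Entrant compares 5, 8, -2, 7, -3 and picks E2; Incumbent would get -4.
- Moderate: Entrant compares -3, -3, 5, 3, 3 and picks E3; Incumbent would get 5.
- Aggressive: Entrant compares 3, -3, 9, 0, -2 and picks E3; Incumbent would get 10.
Among -4, 5, 10, the best is 10 at Aggressive. Subgame-perfect outcome: (Aggressive, E3) with payoffs (10, 9).

(Aggressive, E3)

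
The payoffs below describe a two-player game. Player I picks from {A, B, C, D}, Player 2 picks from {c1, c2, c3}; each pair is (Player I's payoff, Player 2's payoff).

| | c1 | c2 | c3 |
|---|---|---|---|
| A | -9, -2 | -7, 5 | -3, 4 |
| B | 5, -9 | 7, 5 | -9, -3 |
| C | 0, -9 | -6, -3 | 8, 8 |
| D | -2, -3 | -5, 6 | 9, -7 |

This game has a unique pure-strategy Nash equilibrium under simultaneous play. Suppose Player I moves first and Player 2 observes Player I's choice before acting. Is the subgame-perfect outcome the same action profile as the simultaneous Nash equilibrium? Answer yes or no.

no

Player 2 best-responds to each possible Player I move:
- A → Player 2 plays c2 (best of -2, 5, 4); Player I gets -7.
- B → Player 2 plays c2 (best of -9, 5, -3); Player I gets 7.
- C → Player 2 plays c3 (best of -9, -3, 8); Player I gets 8.
- D → Player 2 plays c2 (best of -3, 6, -7); Player I gets -5.
Among -7, 7, 8, -5, the best is 8 at C. Subgame-perfect outcome: (C, c3) with payoffs (8, 8).
Now find the simultaneous Nash equilibrium.
Player I's best replies: c1→B; c2→B; c3→D.
Player 2's best replies: A→c2; B→c2; C→c3; D→c2.
Only (B, c2) has each player best-responding; Nash payoffs (7, 5).
Sequential outcome (C, c3) differs from the Nash profile (B, c2).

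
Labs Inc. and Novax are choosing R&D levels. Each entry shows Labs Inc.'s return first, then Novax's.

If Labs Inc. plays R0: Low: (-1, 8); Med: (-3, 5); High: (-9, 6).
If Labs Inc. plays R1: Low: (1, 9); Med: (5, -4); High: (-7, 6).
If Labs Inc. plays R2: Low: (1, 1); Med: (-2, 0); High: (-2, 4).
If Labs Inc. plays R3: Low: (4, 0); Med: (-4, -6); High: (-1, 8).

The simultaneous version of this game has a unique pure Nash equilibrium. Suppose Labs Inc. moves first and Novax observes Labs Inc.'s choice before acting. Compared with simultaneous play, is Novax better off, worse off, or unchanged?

better off

Solve by backward induction (Labs Inc. leads).
- R0: BR = Low, leader payoff -1.
- R1: BR = Low, leader payoff 1.
- R2: BR = High, leader payoff -2.
- R3: BR = High, leader payoff -1.
Among -1, 1, -2, -1, the best is 1 at R1. Subgame-perfect outcome: (R1, Low) with payoffs (1, 9).
Now find the simultaneous Nash equilibrium.
Labs Inc.'s best replies: Low→R3; Med→R1; High→R3.
Novax's best replies: R0→Low; R1→Low; R2→High; R3→High.
Only (R3, High) has each player best-responding; Nash payoffs (-1, 8).
Novax earns 9 sequentially versus 8 at the Nash outcome: better off.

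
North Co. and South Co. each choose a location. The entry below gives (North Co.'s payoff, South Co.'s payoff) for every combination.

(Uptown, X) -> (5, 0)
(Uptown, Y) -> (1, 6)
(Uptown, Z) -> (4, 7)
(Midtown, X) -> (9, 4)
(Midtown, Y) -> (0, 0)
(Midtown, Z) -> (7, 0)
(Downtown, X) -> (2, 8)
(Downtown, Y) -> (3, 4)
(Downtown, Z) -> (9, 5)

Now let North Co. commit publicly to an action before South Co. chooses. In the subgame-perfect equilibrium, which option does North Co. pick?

Midtown

South Co. best-responds to each possible North Co. move:
- Uptown: South Co. compares 0, 6, 7 and picks Z; North Co. would get 4.
- Midtown: South Co. compares 4, 0, 0 and picks X; North Co. would get 9.
- Downtown: South Co. compares 8, 4, 5 and picks X; North Co. would get 2.
Among 4, 9, 2, the best is 9 at Midtown. Subgame-perfect outcome: (Midtown, X) with payoffs (9, 4).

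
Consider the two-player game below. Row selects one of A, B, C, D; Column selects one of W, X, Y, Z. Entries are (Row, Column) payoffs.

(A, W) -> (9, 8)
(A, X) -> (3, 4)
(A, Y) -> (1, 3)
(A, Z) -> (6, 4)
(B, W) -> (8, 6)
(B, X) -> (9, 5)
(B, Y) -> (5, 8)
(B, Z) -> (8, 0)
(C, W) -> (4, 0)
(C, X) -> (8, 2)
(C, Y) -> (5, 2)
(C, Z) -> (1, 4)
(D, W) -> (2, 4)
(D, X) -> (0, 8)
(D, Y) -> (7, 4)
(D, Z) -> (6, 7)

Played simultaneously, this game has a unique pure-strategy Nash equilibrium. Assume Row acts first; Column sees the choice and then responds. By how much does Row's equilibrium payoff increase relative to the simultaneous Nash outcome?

Solve by backward induction (Row leads).
- A: BR = W, leader payoff 9.
- B: BR = Y, leader payoff 5.
- C: BR = Z, leader payoff 1.
- D: BR = X, leader payoff 0.
Row's induced payoffs are 9, 5, 1, 0, so Row commits to A. Subgame-perfect outcome: (A, W) with payoffs (9, 8).
For the simultaneous game, intersect best replies.
Row's best replies: W→A; X→B; Y→D; Z→B.
Column's best replies: A→W; B→Y; C→Z; D→X.
Only (A, W) has each player best-responding; Nash payoffs (9, 8).
Row's commitment gain: 9 − 9 = 0.

0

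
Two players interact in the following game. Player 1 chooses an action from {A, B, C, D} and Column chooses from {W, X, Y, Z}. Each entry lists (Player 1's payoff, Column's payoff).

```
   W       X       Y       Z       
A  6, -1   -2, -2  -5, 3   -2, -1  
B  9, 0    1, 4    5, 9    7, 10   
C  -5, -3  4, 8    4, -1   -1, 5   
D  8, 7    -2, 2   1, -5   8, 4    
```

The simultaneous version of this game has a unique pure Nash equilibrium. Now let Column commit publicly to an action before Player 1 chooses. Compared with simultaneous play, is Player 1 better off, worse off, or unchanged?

Player 1 best-responds to each possible Column move:
- W → Player 1 plays B (best of 6, 9, -5, 8); Column gets 0.
- X → Player 1 plays C (best of -2, 1, 4, -2); Column gets 8.
- Y → Player 1 plays B (best of -5, 5, 4, 1); Column gets 9.
- Z → Player 1 plays D (best of -2, 7, -1, 8); Column gets 4.
Among 0, 8, 9, 4, the best is 9 at Y. Subgame-perfect outcome: (B, Y) with payoffs (5, 9).
For the simultaneous game, intersect best replies.
Player 1's best replies: W→B; X→C; Y→B; Z→D.
Column's best replies: A→Y; B→Z; C→X; D→W.
Only (C, X) has each player best-responding; Nash payoffs (4, 8).
Player 1 earns 5 sequentially versus 4 at the Nash outcome: better off.

better off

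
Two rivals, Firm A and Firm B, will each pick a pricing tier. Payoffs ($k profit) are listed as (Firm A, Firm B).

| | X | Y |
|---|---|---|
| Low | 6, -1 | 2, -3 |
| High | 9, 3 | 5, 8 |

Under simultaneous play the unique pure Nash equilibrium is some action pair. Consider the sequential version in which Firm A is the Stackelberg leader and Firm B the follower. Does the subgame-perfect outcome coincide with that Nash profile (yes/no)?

Solve by backward induction (Firm A leads).
- Low: BR = X, leader payoff 6.
- High: BR = Y, leader payoff 5.
Firm A's induced payoffs are 6, 5, so Firm A commits to Low. Subgame-perfect outcome: (Low, X) with payoffs (6, -1).
Under simultaneous play:
Firm A's best replies: X→High; Y→High.
Firm B's best replies: Low→X; High→Y.
The unique mutual best reply is (High, Y), giving (5, 8).
Sequential outcome (Low, X) differs from the Nash profile (High, Y).

no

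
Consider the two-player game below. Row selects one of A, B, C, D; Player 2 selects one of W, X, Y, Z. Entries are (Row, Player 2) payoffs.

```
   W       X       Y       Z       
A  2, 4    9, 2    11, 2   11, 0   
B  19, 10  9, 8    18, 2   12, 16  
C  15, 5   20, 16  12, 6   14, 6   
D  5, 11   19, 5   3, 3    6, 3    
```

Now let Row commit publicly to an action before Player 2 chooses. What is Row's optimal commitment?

Work backward from Player 2's decision.
- A: Player 2 compares 4, 2, 2, 0 and picks W; Row would get 2.
- B: Player 2 compares 10, 8, 2, 16 and picks Z; Row would get 12.
- C: Player 2 compares 5, 16, 6, 6 and picks X; Row would get 20.
- D: Player 2 compares 11, 5, 3, 3 and picks W; Row would get 5.
Among 2, 12, 20, 5, the best is 20 at C. Subgame-perfect outcome: (C, X) with payoffs (20, 16).

C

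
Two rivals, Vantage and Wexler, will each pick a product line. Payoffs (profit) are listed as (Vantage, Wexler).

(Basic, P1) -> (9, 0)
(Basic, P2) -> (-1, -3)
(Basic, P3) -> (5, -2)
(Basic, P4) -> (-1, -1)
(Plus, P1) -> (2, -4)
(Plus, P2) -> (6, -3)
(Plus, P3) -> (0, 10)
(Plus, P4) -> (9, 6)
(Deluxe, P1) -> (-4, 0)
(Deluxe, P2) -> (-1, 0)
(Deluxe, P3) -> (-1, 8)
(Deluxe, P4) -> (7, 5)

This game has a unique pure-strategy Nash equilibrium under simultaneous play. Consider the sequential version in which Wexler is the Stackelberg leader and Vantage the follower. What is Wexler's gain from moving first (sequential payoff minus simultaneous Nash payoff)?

6

Backward induction with Wexler moving first.
- P1: Vantage compares 9, 2, -4 and picks Basic; Wexler would get 0.
- P2: Vantage compares -1, 6, -1 and picks Plus; Wexler would get -3.
- P3: Vantage compares 5, 0, -1 and picks Basic; Wexler would get -2.
- P4: Vantage compares -1, 9, 7 and picks Plus; Wexler would get 6.
Wexler's induced payoffs are 0, -3, -2, 6, so Wexler commits to P4. Subgame-perfect outcome: (Plus, P4) with payoffs (9, 6).
Now find the simultaneous Nash equilibrium.
Vantage's best replies: P1→Basic; P2→Plus; P3→Basic; P4→Plus.
Wexler's best replies: Basic→P1; Plus→P3; Deluxe→P3.
Only (Basic, P1) has each player best-responding; Nash payoffs (9, 0).
Wexler's commitment gain: 6 − 0 = 6.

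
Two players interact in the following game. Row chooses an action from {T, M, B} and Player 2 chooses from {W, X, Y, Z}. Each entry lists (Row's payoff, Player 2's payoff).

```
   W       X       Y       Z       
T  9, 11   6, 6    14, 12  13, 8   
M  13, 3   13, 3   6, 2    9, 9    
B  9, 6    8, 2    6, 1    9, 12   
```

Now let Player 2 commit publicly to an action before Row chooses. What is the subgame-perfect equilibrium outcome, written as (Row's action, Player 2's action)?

(T, Y)

Backward induction with Player 2 moving first.
- W: BR = M, leader payoff 3.
- X: BR = M, leader payoff 3.
- Y: BR = T, leader payoff 12.
- Z: BR = T, leader payoff 8.
Player 2's induced payoffs are 3, 3, 12, 8, so Player 2 commits to Y. Subgame-perfect outcome: (T, Y) with payoffs (14, 12).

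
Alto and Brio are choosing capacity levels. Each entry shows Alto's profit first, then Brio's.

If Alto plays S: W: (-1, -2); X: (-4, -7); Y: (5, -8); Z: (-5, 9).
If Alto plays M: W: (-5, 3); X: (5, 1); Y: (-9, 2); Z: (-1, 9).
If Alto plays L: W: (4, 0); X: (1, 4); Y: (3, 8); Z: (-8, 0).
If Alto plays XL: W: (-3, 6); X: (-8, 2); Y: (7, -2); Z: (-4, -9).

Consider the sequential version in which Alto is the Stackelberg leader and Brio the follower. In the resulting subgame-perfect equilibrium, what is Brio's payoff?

8

Solve by backward induction (Alto leads).
- S → Brio plays Z (best of -2, -7, -8, 9); Alto gets -5.
- M → Brio plays Z (best of 3, 1, 2, 9); Alto gets -1.
- L → Brio plays Y (best of 0, 4, 8, 0); Alto gets 3.
- XL → Brio plays W (best of 6, 2, -2, -9); Alto gets -3.
Maximizing over -5, -1, 3, -3, Alto chooses L. Subgame-perfect outcome: (L, Y) with payoffs (3, 8).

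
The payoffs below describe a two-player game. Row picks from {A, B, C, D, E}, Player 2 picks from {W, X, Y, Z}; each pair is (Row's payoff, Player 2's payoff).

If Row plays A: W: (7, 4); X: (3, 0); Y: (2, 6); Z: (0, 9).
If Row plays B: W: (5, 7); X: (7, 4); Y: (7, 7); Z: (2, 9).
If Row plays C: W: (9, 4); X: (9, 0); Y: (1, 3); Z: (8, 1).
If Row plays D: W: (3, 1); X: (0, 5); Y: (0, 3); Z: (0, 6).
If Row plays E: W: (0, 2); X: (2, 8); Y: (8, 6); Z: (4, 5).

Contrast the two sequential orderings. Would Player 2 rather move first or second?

If Row leads: Player 2's best replies are A→Z, B→Z, C→W, D→Z, E→X; Row's induced payoffs 0, 2, 9, 0, 2; outcome (C, W), payoffs (9, 4).
If Player 2 leads: Row's best replies are W→C, X→C, Y→E, Z→C; Player 2's induced payoffs 4, 0, 6, 1; outcome (E, Y), payoffs (8, 6).
Player 2 gets 6 moving first and 4 moving second, so Player 2 prefers to move first.

first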